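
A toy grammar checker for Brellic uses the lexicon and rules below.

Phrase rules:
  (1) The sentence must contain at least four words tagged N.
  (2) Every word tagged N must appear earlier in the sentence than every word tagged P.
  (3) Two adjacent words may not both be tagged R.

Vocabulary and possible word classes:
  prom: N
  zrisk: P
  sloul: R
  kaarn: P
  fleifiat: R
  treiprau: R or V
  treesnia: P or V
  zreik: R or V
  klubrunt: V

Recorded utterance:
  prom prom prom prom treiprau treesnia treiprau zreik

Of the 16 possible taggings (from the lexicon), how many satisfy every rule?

Candidates per position — 1:prom {N}; 2:prom {N}; 3:prom {N}; 4:prom {N}; 5:treiprau {R,V}; 6:treesnia {P,V}; 7:treiprau {R,V}; 8:zreik {R,V}.
There are 16 candidate sequences in total.
Checking each against the rules leaves 12 sequences.
Count = 12.

12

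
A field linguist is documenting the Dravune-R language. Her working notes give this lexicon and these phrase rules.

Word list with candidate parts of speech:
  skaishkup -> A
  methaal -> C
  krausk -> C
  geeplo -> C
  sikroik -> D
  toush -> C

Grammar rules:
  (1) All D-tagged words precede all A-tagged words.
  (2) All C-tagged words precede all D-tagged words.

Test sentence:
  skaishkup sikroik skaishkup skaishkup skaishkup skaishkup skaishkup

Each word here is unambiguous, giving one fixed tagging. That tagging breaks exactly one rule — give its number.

1

Fixed tagging: A D A A A A A.
Applying the rules: R1 violated, R2 holds.
Only rule 1 fails.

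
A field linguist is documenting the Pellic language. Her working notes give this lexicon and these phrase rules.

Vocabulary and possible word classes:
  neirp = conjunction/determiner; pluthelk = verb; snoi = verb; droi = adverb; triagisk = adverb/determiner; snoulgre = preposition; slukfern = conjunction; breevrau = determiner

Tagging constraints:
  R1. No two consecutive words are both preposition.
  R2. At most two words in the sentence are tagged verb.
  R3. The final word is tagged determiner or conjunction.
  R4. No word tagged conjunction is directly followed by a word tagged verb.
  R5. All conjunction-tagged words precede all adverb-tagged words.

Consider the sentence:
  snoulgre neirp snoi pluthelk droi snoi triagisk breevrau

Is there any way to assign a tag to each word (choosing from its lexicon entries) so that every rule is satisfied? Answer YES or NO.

NO

Candidates per position — 1:snoulgre {preposition}; 2:neirp {conjunction,determiner}; 3:snoi {verb}; 4:pluthelk {verb}; 5:droi {adverb}; 6:snoi {verb}; 7:triagisk {adverb,determiner}; 8:breevrau {determiner}.
Rule 2 cannot be satisfied by any choice of tags from the lexicon.
So there is no consistent tagging.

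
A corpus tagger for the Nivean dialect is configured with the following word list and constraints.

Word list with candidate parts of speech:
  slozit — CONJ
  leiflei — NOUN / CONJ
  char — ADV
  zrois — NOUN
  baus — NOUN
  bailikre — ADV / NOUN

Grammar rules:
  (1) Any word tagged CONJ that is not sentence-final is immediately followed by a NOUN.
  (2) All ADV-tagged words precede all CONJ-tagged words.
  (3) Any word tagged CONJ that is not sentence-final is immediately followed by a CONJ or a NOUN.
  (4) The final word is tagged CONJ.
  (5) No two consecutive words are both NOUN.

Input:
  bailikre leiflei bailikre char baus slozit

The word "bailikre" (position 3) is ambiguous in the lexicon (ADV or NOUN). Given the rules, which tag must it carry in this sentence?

Candidates per position — 1:bailikre {ADV,NOUN}; 2:leiflei {NOUN,CONJ}; 3:bailikre {ADV,NOUN}; 4:char {ADV}; 5:baus {NOUN}; 6:slozit {CONJ}.
If word 2 were CONJ, no tagging could satisfy rule 2; so word 2 is NOUN.
If word 3 were NOUN, no tagging could satisfy rule 5; so word 3 is ADV.
If word 1 were NOUN, no tagging could satisfy rule 5; so word 1 is ADV.
The only consistent sequence is: ADV NOUN ADV ADV NOUN CONJ.
Verifying each rule — rule 1 satisfied; rule 2 satisfied; rule 3 satisfied; rule 4 satisfied; rule 5 satisfied.

ADV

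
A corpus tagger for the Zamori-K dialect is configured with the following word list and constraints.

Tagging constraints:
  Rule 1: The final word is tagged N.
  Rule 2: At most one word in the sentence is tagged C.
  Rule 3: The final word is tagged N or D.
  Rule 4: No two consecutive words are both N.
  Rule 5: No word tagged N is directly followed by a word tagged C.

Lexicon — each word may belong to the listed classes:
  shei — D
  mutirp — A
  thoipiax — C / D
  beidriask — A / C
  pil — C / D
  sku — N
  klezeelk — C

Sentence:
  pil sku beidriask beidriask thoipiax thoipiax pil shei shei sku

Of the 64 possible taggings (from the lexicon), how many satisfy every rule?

6

Candidates per position — 1:pil {C,D}; 2:sku {N}; 3:beidriask {A,C}; 4:beidriask {A,C}; 5:thoipiax {C,D}; 6:thoipiax {C,D}; 7:pil {C,D}; 8:shei {D}; 9:shei {D}; 10:sku {N}.
There are 64 candidate sequences in total.
Checking each against the rules leaves 6 sequences.
Count = 6.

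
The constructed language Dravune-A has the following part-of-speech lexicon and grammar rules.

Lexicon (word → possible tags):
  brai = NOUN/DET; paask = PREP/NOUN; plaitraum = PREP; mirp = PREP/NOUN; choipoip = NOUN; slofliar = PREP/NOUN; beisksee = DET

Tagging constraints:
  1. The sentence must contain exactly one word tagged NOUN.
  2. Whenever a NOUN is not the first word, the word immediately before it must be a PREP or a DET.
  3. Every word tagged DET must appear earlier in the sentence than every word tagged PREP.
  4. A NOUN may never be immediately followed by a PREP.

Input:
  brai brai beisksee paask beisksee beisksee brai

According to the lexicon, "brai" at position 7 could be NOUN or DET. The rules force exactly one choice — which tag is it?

Candidates per position — 1:brai {NOUN,DET}; 2:brai {NOUN,DET}; 3:beisksee {DET}; 4:paask {PREP,NOUN}; 5:beisksee {DET}; 6:beisksee {DET}; 7:brai {NOUN,DET}.
Position 4: tagging it PREP would leave rule 3 unsatisfiable, so it must be NOUN.
Position 7: tagging it NOUN would leave rule 1 unsatisfiable, so it must be DET.
Position 1: tagging it NOUN would leave rule 1 unsatisfiable, so it must be DET.
Position 2: tagging it NOUN would leave rule 1 unsatisfiable, so it must be DET.
The only consistent sequence is: DET DET DET NOUN DET DET DET.
Verifying each rule — rule 1 holds; rule 2 holds; rule 3 holds; rule 4 holds.

DET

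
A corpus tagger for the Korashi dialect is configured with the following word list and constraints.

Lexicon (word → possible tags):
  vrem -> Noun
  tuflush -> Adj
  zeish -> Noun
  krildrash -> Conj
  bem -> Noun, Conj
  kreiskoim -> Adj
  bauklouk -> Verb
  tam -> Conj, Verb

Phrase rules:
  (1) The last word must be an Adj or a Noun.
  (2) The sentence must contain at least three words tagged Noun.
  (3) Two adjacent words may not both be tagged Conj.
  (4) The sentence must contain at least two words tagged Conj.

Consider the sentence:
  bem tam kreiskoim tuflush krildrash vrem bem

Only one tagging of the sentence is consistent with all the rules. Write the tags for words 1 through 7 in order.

Candidates per position — 1:bem {Noun,Conj}; 2:tam {Conj,Verb}; 3:kreiskoim {Adj}; 4:tuflush {Adj}; 5:krildrash {Conj}; 6:vrem {Noun}; 7:bem {Noun,Conj}.
Position 1: Conj is ruled out by rule 2; that leaves Noun.
Position 7: Conj is ruled out by rule 1; that leaves Noun.
Position 2: Verb is ruled out by rule 4; that leaves Conj.
That leaves exactly one tagging: Noun Conj Adj Adj Conj Noun Noun.
Rule-by-rule: rule 1 satisfied; rule 2 satisfied; rule 3 satisfied; rule 4 satisfied.

Noun Conj Adj Adj Conj Noun Noun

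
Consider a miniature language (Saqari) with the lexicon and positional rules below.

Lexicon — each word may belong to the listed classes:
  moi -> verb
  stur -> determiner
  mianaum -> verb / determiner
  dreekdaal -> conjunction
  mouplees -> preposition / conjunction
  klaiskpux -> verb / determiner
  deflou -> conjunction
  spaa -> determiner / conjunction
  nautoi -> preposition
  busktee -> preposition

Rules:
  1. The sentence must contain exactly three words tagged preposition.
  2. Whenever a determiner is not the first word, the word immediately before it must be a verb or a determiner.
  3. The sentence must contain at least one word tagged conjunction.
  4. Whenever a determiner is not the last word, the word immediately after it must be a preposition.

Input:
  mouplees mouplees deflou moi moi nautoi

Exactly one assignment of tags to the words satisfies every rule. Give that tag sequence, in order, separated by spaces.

Candidates per position — 1:mouplees {preposition,conjunction}; 2:mouplees {preposition,conjunction}; 3:deflou {conjunction}; 4:moi {verb}; 5:moi {verb}; 6:nautoi {preposition}.
Position 1: tagging it conjunction would leave rule 1 unsatisfiable, so it must be preposition.
Position 2: tagging it conjunction would leave rule 1 unsatisfiable, so it must be preposition.
The only consistent sequence is: preposition preposition conjunction verb verb preposition.
Check: rule 1 holds; rule 2 holds; rule 3 holds; rule 4 holds.

preposition preposition conjunction verb verb preposition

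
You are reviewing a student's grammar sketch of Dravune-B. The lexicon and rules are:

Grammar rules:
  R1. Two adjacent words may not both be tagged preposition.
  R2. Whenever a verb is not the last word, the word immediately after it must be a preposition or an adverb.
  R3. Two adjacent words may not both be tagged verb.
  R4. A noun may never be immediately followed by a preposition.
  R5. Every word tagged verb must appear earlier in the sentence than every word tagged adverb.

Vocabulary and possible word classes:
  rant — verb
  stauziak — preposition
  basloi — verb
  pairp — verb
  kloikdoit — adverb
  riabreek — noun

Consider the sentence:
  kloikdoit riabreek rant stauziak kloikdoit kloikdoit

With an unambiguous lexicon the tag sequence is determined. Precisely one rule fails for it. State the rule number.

Fixed tagging: adverb noun verb preposition adverb adverb.
Checking each rule: R1 holds, R2 holds, R3 holds, R4 holds, R5 violated.
Only rule 5 fails.

5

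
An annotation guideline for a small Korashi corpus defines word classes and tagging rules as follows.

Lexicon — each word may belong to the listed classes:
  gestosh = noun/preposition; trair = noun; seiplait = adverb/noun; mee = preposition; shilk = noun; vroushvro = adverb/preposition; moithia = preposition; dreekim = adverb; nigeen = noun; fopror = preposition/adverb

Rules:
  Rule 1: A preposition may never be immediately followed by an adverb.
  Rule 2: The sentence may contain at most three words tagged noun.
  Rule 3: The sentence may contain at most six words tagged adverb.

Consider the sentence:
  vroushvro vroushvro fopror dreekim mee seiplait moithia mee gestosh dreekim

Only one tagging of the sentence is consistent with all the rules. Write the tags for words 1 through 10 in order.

adverb adverb adverb adverb preposition noun preposition preposition noun adverb

Candidates per position — 1:vroushvro {adverb,preposition}; 2:vroushvro {adverb,preposition}; 3:fopror {preposition,adverb}; 4:dreekim {adverb}; 5:mee {preposition}; 6:seiplait {adverb,noun}; 7:moithia {preposition}; 8:mee {preposition}; 9:gestosh {noun,preposition}; 10:dreekim {adverb}.
Position 1: tagging it preposition would leave rule 1 unsatisfiable, so it must be adverb.
Position 2: tagging it preposition would leave rule 1 unsatisfiable, so it must be adverb.
Position 3: tagging it preposition would leave rule 1 unsatisfiable, so it must be adverb.
Position 6: tagging it adverb would leave rule 1 unsatisfiable, so it must be noun.
Position 9: tagging it preposition would leave rule 1 unsatisfiable, so it must be noun.
So the tagging must be: adverb adverb adverb adverb preposition noun preposition preposition noun adverb.
Check: rule 1 holds; rule 2 holds; rule 3 holds.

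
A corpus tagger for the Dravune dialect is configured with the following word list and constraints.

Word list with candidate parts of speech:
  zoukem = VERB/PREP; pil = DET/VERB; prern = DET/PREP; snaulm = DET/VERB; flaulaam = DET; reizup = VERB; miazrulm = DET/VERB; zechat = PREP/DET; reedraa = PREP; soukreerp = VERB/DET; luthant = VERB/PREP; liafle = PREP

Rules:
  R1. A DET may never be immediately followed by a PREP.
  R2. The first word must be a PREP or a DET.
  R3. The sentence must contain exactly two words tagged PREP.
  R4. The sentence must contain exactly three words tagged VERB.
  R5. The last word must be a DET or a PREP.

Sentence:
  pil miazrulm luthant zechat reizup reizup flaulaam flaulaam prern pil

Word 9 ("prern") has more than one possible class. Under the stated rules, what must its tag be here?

Candidates per position — 1:pil {DET,VERB}; 2:miazrulm {DET,VERB}; 3:luthant {VERB,PREP}; 4:zechat {PREP,DET}; 5:reizup {VERB}; 6:reizup {VERB}; 7:flaulaam {DET}; 8:flaulaam {DET}; 9:prern {DET,PREP}; 10:pil {DET,VERB}.
If word 1 were VERB, no tagging could satisfy rule 2; so word 1 is DET.
If word 9 were PREP, no tagging could satisfy rule 1; so word 9 is DET.
If word 10 were VERB, no tagging could satisfy rule 5; so word 10 is DET.
If word 3 were VERB, no tagging could satisfy rule 3; so word 3 is PREP.
If word 4 were DET, no tagging could satisfy rule 3; so word 4 is PREP.
If word 2 were DET, no tagging could satisfy rule 1; so word 2 is VERB.
The only consistent sequence is: DET VERB PREP PREP VERB VERB DET DET DET DET.
Verifying each rule — rule 1 holds; rule 2 holds; rule 3 holds; rule 4 holds; rule 5 holds.

DET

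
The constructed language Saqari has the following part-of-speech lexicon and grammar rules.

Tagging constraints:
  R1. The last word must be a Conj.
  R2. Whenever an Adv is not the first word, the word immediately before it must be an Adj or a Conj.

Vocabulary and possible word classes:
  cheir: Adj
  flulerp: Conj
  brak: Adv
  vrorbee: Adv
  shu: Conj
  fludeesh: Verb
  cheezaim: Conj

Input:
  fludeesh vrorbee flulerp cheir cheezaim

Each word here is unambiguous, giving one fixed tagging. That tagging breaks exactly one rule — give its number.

2

Fixed tagging: Verb Adv Conj Adj Conj.
Rule check: R1 ✓, R2 ✗.
Only rule 2 fails.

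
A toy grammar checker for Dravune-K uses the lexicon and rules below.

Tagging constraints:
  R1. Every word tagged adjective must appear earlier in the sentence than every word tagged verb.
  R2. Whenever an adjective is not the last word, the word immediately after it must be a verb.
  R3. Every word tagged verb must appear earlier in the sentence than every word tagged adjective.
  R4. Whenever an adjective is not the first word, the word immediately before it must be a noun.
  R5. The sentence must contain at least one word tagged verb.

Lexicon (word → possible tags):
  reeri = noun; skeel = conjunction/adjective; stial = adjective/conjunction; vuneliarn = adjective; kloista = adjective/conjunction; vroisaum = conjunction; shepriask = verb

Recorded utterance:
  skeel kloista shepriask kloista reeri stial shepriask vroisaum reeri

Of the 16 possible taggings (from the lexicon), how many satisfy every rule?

Candidates per position — 1:skeel {conjunction,adjective}; 2:kloista {adjective,conjunction}; 3:shepriask {verb}; 4:kloista {adjective,conjunction}; 5:reeri {noun}; 6:stial {adjective,conjunction}; 7:shepriask {verb}; 8:vroisaum {conjunction}; 9:reeri {noun}.
There are 16 candidate sequences in total.
The sequences that satisfy every rule: conjunction conjunction verb conjunction noun conjunction verb conjunction noun.
Count = 1.

1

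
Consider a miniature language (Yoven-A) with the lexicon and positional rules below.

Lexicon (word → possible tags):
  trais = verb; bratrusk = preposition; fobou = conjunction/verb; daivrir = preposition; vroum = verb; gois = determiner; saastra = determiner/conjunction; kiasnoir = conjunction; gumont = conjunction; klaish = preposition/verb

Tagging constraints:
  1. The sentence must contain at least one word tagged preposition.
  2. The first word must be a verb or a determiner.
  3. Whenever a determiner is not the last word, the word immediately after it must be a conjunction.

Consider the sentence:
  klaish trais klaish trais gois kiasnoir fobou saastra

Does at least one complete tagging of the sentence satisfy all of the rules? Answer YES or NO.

YES

Candidates per position — 1:klaish {preposition,verb}; 2:trais {verb}; 3:klaish {preposition,verb}; 4:trais {verb}; 5:gois {determiner}; 6:kiasnoir {conjunction}; 7:fobou {conjunction,verb}; 8:saastra {determiner,conjunction}.
One satisfying assignment: verb verb preposition verb determiner conjunction verb conjunction.
Verifying each rule — rule 1 ok; rule 2 ok; rule 3 ok.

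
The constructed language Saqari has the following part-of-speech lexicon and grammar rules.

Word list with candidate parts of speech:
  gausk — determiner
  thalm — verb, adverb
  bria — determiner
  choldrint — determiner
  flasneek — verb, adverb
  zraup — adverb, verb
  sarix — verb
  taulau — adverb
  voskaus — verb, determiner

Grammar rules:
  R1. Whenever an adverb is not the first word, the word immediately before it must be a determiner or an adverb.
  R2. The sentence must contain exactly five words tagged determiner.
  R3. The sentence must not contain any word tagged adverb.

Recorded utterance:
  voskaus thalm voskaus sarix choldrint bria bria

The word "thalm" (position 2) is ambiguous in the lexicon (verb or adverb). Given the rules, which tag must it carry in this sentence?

Candidates per position — 1:voskaus {verb,determiner}; 2:thalm {verb,adverb}; 3:voskaus {verb,determiner}; 4:sarix {verb}; 5:choldrint {determiner}; 6:bria {determiner}; 7:bria {determiner}.
Position 1: verb is ruled out by rule 2; that leaves determiner.
Position 2: adverb is ruled out by rule 3; that leaves verb.
Position 3: verb is ruled out by rule 2; that leaves determiner.
The only consistent sequence is: determiner verb determiner verb determiner determiner determiner.
Verifying each rule — rule 1 holds; rule 2 holds; rule 3 holds.

verb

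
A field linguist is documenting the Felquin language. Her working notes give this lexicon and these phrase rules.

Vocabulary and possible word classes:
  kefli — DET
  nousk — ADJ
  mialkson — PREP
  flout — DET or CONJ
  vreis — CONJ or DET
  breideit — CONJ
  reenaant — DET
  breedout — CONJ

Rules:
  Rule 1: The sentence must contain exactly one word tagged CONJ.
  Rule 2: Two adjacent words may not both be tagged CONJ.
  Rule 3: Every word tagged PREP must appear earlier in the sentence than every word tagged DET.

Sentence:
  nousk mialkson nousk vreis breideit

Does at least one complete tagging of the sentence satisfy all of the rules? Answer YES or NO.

YES

Candidates per position — 1:nousk {ADJ}; 2:mialkson {PREP}; 3:nousk {ADJ}; 4:vreis {CONJ,DET}; 5:breideit {CONJ}.
One satisfying assignment: ADJ PREP ADJ DET CONJ.
Checking: rule 1 holds; rule 2 holds; rule 3 holds.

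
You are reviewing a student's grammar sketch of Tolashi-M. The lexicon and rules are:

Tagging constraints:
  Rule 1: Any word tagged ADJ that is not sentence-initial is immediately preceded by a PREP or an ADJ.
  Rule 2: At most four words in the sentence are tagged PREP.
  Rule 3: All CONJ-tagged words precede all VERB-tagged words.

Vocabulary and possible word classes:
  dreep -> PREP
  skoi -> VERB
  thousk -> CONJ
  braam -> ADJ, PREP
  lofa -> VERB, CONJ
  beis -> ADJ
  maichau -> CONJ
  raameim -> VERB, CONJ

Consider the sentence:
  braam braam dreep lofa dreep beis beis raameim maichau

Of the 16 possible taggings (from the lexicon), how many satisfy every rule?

4

Candidates per position — 1:braam {ADJ,PREP}; 2:braam {ADJ,PREP}; 3:dreep {PREP}; 4:lofa {VERB,CONJ}; 5:dreep {PREP}; 6:beis {ADJ}; 7:beis {ADJ}; 8:raameim {VERB,CONJ}; 9:maichau {CONJ}.
There are 16 candidate sequences in total.
The sequences that satisfy every rule: ADJ ADJ PREP CONJ PREP ADJ ADJ CONJ CONJ; ADJ PREP PREP CONJ PREP ADJ ADJ CONJ CONJ; PREP ADJ PREP CONJ PREP ADJ ADJ CONJ CONJ; PREP PREP PREP CONJ PREP ADJ ADJ CONJ CONJ.
Count = 4.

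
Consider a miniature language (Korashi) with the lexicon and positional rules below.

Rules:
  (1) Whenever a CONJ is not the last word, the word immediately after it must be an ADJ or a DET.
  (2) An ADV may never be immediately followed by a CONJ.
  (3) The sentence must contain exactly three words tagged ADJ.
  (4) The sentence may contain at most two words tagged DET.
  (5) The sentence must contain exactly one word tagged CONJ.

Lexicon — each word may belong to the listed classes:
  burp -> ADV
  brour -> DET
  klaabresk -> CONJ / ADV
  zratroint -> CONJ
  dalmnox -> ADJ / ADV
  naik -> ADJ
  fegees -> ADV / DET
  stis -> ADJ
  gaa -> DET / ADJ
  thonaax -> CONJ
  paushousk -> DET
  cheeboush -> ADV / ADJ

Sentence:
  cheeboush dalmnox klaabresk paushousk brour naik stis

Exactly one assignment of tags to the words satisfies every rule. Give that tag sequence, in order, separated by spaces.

ADV ADJ CONJ DET DET ADJ ADJ

Candidates per position — 1:cheeboush {ADV,ADJ}; 2:dalmnox {ADJ,ADV}; 3:klaabresk {CONJ,ADV}; 4:paushousk {DET}; 5:brour {DET}; 6:naik {ADJ}; 7:stis {ADJ}.
Word 3 cannot be ADV — rule 5 would then fail for every completion. It is CONJ.
Word 2 cannot be ADV — rule 2 would then fail for every completion. It is ADJ.
Word 1 cannot be ADJ — rule 3 would then fail for every completion. It is ADV.
The only consistent sequence is: ADV ADJ CONJ DET DET ADJ ADJ.
Rule-by-rule: rule 1 satisfied; rule 2 satisfied; rule 3 satisfied; rule 4 satisfied; rule 5 satisfied.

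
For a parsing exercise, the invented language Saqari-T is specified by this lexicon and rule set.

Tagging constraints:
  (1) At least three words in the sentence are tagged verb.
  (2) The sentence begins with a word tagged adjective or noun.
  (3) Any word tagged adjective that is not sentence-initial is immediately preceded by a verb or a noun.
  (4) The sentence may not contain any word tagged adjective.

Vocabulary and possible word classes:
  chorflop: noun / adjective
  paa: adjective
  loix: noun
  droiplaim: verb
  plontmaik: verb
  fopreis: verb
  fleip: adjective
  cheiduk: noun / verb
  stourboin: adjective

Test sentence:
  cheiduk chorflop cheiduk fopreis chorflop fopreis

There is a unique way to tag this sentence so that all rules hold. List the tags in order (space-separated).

noun noun verb verb noun verb

Candidates per position — 1:cheiduk {noun,verb}; 2:chorflop {noun,adjective}; 3:cheiduk {noun,verb}; 4:fopreis {verb}; 5:chorflop {noun,adjective}; 6:fopreis {verb}.
Position 1: tagging it verb would leave rule 2 unsatisfiable, so it must be noun.
Position 2: tagging it adjective would leave rule 4 unsatisfiable, so it must be noun.
Position 3: tagging it noun would leave rule 1 unsatisfiable, so it must be verb.
Position 5: tagging it adjective would leave rule 4 unsatisfiable, so it must be noun.
The only consistent sequence is: noun noun verb verb noun verb.
Checking: rule 1 ✓; rule 2 ✓; rule 3 ✓; rule 4 ✓.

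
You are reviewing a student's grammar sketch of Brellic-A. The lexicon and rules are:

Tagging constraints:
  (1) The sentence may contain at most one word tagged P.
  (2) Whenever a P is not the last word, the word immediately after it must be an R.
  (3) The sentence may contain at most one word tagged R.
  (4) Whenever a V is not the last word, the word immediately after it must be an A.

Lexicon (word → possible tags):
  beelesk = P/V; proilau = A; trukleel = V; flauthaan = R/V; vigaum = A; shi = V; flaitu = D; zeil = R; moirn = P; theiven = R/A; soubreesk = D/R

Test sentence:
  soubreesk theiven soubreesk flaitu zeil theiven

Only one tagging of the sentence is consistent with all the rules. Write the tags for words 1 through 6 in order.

Candidates per position — 1:soubreesk {D,R}; 2:theiven {R,A}; 3:soubreesk {D,R}; 4:flaitu {D}; 5:zeil {R}; 6:theiven {R,A}.
Position 1: tagging it R would leave rule 3 unsatisfiable, so it must be D.
Position 2: tagging it R would leave rule 3 unsatisfiable, so it must be A.
Position 3: tagging it R would leave rule 3 unsatisfiable, so it must be D.
Position 6: tagging it R would leave rule 3 unsatisfiable, so it must be A.
The unique satisfying tagging is: D A D D R A.
Verifying each rule — rule 1 holds; rule 2 holds; rule 3 holds; rule 4 holds.

D A D D R A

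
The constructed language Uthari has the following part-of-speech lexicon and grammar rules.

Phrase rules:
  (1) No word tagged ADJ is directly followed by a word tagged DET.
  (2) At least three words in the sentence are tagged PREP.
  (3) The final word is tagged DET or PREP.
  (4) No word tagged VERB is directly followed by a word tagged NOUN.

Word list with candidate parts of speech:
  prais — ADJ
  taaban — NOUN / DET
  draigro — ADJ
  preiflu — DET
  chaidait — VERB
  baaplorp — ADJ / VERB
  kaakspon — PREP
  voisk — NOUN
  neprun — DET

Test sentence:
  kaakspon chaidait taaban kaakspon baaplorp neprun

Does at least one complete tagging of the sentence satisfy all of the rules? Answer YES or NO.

Candidates per position — 1:kaakspon {PREP}; 2:chaidait {VERB}; 3:taaban {NOUN,DET}; 4:kaakspon {PREP}; 5:baaplorp {ADJ,VERB}; 6:neprun {DET}.
Rule 2 cannot be satisfied by any choice of tags from the lexicon.
So there is no consistent tagging.

NO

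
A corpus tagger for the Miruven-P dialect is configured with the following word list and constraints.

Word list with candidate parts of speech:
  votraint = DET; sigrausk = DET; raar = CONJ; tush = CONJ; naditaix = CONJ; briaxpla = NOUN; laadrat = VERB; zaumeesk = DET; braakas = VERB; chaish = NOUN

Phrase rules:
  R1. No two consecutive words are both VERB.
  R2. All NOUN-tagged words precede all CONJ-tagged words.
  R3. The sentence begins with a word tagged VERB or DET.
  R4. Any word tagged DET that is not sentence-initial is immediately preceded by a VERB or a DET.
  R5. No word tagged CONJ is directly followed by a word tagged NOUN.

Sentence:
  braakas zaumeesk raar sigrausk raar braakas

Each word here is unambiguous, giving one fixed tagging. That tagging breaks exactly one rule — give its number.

4

Fixed tagging: VERB DET CONJ DET CONJ VERB.
Applying the rules: R1 pass, R2 pass, R3 pass, R4 fail, R5 pass.
Only rule 4 fails.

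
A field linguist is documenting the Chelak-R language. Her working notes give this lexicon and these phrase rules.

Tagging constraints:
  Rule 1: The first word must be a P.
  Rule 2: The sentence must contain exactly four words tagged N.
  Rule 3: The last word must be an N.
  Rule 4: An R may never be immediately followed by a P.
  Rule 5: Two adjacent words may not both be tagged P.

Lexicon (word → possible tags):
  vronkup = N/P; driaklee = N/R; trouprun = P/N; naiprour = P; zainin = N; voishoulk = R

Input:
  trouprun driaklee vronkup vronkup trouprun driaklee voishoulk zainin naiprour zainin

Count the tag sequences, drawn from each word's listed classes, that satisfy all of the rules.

3

Candidates per position — 1:trouprun {P,N}; 2:driaklee {N,R}; 3:vronkup {N,P}; 4:vronkup {N,P}; 5:trouprun {P,N}; 6:driaklee {N,R}; 7:voishoulk {R}; 8:zainin {N}; 9:naiprour {P}; 10:zainin {N}.
There are 64 candidate sequences in total.
The sequences that satisfy every rule: P N P N P R R N P N; P R N N P R R N P N; P R N P N R R N P N.
Count = 3.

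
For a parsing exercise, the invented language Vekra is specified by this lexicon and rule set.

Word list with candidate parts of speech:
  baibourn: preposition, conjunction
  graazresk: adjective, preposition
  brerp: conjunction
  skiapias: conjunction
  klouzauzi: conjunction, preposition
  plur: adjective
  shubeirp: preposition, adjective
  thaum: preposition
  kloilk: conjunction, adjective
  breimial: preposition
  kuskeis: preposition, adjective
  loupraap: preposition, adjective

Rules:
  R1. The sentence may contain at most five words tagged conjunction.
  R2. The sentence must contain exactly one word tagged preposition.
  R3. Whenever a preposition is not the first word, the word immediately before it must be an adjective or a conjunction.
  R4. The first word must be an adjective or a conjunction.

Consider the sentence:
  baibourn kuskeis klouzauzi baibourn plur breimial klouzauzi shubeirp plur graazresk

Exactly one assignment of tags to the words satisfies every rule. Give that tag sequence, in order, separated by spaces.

Candidates per position — 1:baibourn {preposition,conjunction}; 2:kuskeis {preposition,adjective}; 3:klouzauzi {conjunction,preposition}; 4:baibourn {preposition,conjunction}; 5:plur {adjective}; 6:breimial {preposition}; 7:klouzauzi {conjunction,preposition}; 8:shubeirp {preposition,adjective}; 9:plur {adjective}; 10:graazresk {adjective,preposition}.
At position 1, choosing preposition makes rule 2 impossible to satisfy; hence conjunction.
At position 2, choosing preposition makes rule 2 impossible to satisfy; hence adjective.
At position 3, choosing preposition makes rule 2 impossible to satisfy; hence conjunction.
At position 4, choosing preposition makes rule 2 impossible to satisfy; hence conjunction.
At position 7, choosing preposition makes rule 2 impossible to satisfy; hence conjunction.
At position 8, choosing preposition makes rule 2 impossible to satisfy; hence adjective.
At position 10, choosing preposition makes rule 2 impossible to satisfy; hence adjective.
So the tagging must be: conjunction adjective conjunction conjunction adjective preposition conjunction adjective adjective adjective.
Check: rule 1 satisfied; rule 2 satisfied; rule 3 satisfied; rule 4 satisfied.

conjunction adjective conjunction conjunction adjective preposition conjunction adjective adjective adjective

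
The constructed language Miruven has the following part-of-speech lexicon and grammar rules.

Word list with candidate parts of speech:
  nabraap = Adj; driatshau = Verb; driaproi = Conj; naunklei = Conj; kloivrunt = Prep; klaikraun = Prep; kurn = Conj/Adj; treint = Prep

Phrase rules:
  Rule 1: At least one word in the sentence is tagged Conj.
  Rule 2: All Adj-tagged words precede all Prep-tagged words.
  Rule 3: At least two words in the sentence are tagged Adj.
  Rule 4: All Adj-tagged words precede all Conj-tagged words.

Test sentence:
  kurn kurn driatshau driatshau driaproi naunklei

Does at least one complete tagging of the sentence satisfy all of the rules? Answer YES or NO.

YES

Candidates per position — 1:kurn {Conj,Adj}; 2:kurn {Conj,Adj}; 3:driatshau {Verb}; 4:driatshau {Verb}; 5:driaproi {Conj}; 6:naunklei {Conj}.
One satisfying assignment: Adj Adj Verb Verb Conj Conj.
Check: rule 1 satisfied; rule 2 satisfied; rule 3 satisfied; rule 4 satisfied.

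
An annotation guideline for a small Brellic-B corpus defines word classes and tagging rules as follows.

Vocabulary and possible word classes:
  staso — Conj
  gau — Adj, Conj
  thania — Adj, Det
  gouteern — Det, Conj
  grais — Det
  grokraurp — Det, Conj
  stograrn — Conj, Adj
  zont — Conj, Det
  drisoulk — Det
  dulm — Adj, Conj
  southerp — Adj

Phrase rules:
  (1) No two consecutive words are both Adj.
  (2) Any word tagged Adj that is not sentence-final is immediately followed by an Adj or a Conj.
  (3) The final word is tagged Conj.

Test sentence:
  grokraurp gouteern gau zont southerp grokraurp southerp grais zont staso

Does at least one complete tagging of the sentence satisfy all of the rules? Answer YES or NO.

NO

Candidates per position — 1:grokraurp {Det,Conj}; 2:gouteern {Det,Conj}; 3:gau {Adj,Conj}; 4:zont {Conj,Det}; 5:southerp {Adj}; 6:grokraurp {Det,Conj}; 7:southerp {Adj}; 8:grais {Det}; 9:zont {Conj,Det}; 10:staso {Conj}.
Rule 2 cannot be satisfied by any choice of tags from the lexicon.
So there is no consistent tagging.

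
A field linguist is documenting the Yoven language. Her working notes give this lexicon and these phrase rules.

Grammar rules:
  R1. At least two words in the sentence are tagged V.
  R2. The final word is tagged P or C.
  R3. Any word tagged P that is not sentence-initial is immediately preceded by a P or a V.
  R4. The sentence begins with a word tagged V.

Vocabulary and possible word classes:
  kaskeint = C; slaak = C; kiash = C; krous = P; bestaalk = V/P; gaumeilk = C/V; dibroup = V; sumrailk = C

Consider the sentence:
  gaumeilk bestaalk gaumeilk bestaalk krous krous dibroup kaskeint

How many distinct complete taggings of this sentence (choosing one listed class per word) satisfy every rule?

6

Candidates per position — 1:gaumeilk {C,V}; 2:bestaalk {V,P}; 3:gaumeilk {C,V}; 4:bestaalk {V,P}; 5:krous {P}; 6:krous {P}; 7:dibroup {V}; 8:kaskeint {C}.
There are 16 candidate sequences in total.
Checking each against the rules leaves 6 sequences.
Count = 6.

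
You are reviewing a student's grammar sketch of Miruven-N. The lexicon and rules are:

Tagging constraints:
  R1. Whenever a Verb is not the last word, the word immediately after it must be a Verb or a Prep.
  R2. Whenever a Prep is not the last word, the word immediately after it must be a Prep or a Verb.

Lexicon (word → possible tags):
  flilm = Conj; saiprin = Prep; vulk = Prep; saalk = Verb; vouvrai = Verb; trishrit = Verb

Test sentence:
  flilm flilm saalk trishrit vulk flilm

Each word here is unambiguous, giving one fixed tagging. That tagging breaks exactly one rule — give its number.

2

Fixed tagging: Conj Conj Verb Verb Prep Conj.
Checking each rule: R1 pass, R2 fail.
Only rule 2 fails.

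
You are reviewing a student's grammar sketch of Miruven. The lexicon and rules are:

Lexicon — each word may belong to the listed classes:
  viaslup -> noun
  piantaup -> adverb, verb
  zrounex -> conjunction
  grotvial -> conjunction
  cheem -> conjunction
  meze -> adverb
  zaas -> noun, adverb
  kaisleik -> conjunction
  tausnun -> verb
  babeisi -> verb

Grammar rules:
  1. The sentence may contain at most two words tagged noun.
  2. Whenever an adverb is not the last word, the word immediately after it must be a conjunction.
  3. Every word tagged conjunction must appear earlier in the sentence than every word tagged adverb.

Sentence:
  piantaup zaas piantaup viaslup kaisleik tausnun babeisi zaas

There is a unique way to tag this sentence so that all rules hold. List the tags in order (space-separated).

verb noun verb noun conjunction verb verb adverb

Candidates per position — 1:piantaup {adverb,verb}; 2:zaas {noun,adverb}; 3:piantaup {adverb,verb}; 4:viaslup {noun}; 5:kaisleik {conjunction}; 6:tausnun {verb}; 7:babeisi {verb}; 8:zaas {noun,adverb}.
Position 1: adverb is ruled out by rule 2; that leaves verb.
Position 2: adverb is ruled out by rule 2; that leaves noun.
Position 3: adverb is ruled out by rule 2; that leaves verb.
Position 8: noun is ruled out by rule 1; that leaves adverb.
The unique satisfying tagging is: verb noun verb noun conjunction verb verb adverb.
Checking: rule 1 satisfied; rule 2 satisfied; rule 3 satisfied.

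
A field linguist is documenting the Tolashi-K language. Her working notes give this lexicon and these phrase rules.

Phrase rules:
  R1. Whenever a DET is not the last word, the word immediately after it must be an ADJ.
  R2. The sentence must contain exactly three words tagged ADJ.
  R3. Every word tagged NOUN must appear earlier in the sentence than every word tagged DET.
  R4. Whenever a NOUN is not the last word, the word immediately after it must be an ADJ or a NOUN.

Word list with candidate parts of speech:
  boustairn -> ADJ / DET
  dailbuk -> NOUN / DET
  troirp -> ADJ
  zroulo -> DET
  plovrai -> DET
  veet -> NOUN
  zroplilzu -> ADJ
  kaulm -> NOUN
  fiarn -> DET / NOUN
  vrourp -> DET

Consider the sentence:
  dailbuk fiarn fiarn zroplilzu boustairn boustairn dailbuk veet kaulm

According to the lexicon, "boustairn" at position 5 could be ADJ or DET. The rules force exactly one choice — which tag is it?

ADJ

Candidates per position — 1:dailbuk {NOUN,DET}; 2:fiarn {DET,NOUN}; 3:fiarn {DET,NOUN}; 4:zroplilzu {ADJ}; 5:boustairn {ADJ,DET}; 6:boustairn {ADJ,DET}; 7:dailbuk {NOUN,DET}; 8:veet {NOUN}; 9:kaulm {NOUN}.
Position 1: DET is ruled out by rule 1; that leaves NOUN.
Position 2: DET is ruled out by rule 1; that leaves NOUN.
Position 3: DET is ruled out by rule 3; that leaves NOUN.
Position 5: DET is ruled out by rule 2; that leaves ADJ.
Position 6: DET is ruled out by rule 1; that leaves ADJ.
Position 7: DET is ruled out by rule 1; that leaves NOUN.
The unique satisfying tagging is: NOUN NOUN NOUN ADJ ADJ ADJ NOUN NOUN NOUN.
Check: rule 1 satisfied; rule 2 satisfied; rule 3 satisfied; rule 4 satisfied.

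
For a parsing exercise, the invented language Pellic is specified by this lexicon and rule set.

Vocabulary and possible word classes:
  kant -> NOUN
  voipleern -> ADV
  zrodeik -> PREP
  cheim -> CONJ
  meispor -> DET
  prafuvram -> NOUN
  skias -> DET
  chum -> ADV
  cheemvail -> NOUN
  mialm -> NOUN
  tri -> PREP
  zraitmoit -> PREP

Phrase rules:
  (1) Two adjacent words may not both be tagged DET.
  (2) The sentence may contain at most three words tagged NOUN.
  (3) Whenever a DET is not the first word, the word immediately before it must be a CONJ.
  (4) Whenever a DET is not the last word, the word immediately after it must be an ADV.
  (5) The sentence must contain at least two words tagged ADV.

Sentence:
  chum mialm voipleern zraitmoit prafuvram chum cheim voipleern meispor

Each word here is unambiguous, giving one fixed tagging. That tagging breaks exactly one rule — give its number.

3

Fixed tagging: ADV NOUN ADV PREP NOUN ADV CONJ ADV DET.
Checking each rule: R1 ✓, R2 ✓, R3 ✗, R4 ✓, R5 ✓.
Only rule 3 fails.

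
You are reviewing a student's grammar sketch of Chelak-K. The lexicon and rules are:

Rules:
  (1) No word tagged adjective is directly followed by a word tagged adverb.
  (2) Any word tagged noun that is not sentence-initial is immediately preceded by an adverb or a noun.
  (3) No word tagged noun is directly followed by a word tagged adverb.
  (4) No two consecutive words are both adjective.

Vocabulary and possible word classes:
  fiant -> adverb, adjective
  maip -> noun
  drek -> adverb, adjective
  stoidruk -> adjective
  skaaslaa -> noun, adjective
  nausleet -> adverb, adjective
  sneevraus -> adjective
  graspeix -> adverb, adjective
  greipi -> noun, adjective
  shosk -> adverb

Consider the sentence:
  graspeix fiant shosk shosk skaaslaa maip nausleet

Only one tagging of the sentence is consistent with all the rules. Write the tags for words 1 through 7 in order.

Candidates per position — 1:graspeix {adverb,adjective}; 2:fiant {adverb,adjective}; 3:shosk {adverb}; 4:shosk {adverb}; 5:skaaslaa {noun,adjective}; 6:maip {noun}; 7:nausleet {adverb,adjective}.
If word 1 were adjective, no tagging could satisfy rule 1; so word 1 is adverb.
If word 2 were adjective, no tagging could satisfy rule 1; so word 2 is adverb.
If word 5 were adjective, no tagging could satisfy rule 2; so word 5 is noun.
If word 7 were adverb, no tagging could satisfy rule 3; so word 7 is adjective.
The only consistent sequence is: adverb adverb adverb adverb noun noun adjective.
Verifying each rule — rule 1 ok; rule 2 ok; rule 3 ok; rule 4 ok.

adverb adverb adverb adverb noun noun adjective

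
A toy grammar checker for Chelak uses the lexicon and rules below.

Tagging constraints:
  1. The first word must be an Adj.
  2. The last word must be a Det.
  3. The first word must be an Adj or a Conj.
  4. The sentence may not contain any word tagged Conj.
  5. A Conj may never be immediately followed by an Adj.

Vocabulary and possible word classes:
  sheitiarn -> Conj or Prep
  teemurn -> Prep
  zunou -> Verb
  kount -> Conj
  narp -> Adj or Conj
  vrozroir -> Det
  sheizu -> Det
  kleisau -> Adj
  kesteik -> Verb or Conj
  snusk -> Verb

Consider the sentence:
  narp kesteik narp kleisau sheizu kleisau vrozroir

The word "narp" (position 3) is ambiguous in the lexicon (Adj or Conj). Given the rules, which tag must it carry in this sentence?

Candidates per position — 1:narp {Adj,Conj}; 2:kesteik {Verb,Conj}; 3:narp {Adj,Conj}; 4:kleisau {Adj}; 5:sheizu {Det}; 6:kleisau {Adj}; 7:vrozroir {Det}.
Word 1 cannot be Conj — rule 1 would then fail for every completion. It is Adj.
Word 2 cannot be Conj — rule 4 would then fail for every completion. It is Verb.
Word 3 cannot be Conj — rule 4 would then fail for every completion. It is Adj.
The only consistent sequence is: Adj Verb Adj Adj Det Adj Det.
Rule-by-rule: rule 1 satisfied; rule 2 satisfied; rule 3 satisfied; rule 4 satisfied; rule 5 satisfied.

Adj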